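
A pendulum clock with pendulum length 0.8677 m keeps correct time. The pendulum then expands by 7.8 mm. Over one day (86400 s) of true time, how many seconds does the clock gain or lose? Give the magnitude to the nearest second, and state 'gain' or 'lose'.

lose 386 s

T ∝ √L, so T'/T = √(0.87550/0.8677) = 1.00448.
In 86400 s of true time the clock registers 86400/1.00448 = 86014.3 s, so it loses 386 s.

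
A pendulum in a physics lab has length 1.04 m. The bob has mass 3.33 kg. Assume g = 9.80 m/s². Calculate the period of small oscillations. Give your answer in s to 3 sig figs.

2.05 s

T = 2π√(L/g) = 2π√(1.04/9.80) = 2π × 0.3258 = 2.05 s.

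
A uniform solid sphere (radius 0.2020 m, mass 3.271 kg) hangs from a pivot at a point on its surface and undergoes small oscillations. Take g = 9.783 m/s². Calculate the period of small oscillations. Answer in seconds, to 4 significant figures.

I_cm = (2/5)mr² = 0.053388 kg·m². The pivot is at distance d = 0.2020 m from the centre of mass.
By the parallel-axis theorem, I = I_cm + md² = 0.053388 + 0.13347 = 0.18686 kg·m².
T = 2π√(I/(mgd)) = 2π√(0.18686/(3.271 × 9.783 × 0.2020)) = 1.068 s.

1.068 s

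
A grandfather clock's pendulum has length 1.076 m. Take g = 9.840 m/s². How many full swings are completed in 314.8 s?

T = 2π√(L/g) = 2π√(1.076/9.840) = 2.0777 s.
Number of complete oscillations = ⌊314.8/2.0777⌋ = ⌊151.51⌋ = 151.

151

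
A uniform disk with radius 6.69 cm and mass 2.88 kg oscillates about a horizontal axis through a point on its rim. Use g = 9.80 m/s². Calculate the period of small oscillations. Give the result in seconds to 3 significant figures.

0.636 s

I_cm = ½mr² = 0.006445 kg·m². The pivot is at distance d = 0.0669 m from the centre of mass.
By the parallel-axis theorem, I = I_cm + md² = 0.006445 + 0.01289 = 0.01933 kg·m².
T = 2π√(I/(mgd)) = 2π√(0.01933/(2.88 × 9.80 × 0.0669)) = 0.636 s.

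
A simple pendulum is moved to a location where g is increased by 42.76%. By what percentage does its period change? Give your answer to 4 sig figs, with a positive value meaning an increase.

-16.31%

T ∝ 1/√g, so T'/T = 1/√(1.4276) = 0.83694.
Percentage change in T = (0.83694 − 1) × 100% = -16.31%.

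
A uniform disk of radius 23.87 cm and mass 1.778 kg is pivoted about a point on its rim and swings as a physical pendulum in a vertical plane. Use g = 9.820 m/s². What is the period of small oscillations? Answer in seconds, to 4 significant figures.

I_cm = ½mr² = 0.050653 kg·m². The pivot is at distance d = 0.2387 m from the centre of mass.
By the parallel-axis theorem, I = I_cm + md² = 0.050653 + 0.10131 = 0.15196 kg·m².
T = 2π√(I/(mgd)) = 2π√(0.15196/(1.778 × 9.820 × 0.2387)) = 1.200 s.

1.200 s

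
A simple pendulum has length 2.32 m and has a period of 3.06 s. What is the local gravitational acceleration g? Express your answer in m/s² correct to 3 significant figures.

9.78 m/s²

From T = 2π√(L/g), g = 4π²L/T² = 4π² × 2.32/3.060² = 9.78 m/s².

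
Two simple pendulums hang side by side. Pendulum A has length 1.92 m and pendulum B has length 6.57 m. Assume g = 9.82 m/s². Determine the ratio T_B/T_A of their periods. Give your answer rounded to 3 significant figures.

T ∝ √L, so T_B/T_A = √(L_B/L_A) = √(6.57/1.92) = 1.85.

1.85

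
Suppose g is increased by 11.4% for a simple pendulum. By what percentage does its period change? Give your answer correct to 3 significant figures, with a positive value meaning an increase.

T ∝ 1/√g, so T'/T = 1/√(1.114) = 0.9475.
Percentage change in T = (0.9475 − 1) × 100% = -5.25%.

-5.25%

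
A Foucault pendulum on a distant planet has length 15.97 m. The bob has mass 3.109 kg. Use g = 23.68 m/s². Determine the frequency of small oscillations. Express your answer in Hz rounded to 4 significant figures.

0.1938 Hz

T = 2π√(L/g) = 2π√(15.97/23.68) = 5.1599 s, so f = 1/T = 0.1938 Hz.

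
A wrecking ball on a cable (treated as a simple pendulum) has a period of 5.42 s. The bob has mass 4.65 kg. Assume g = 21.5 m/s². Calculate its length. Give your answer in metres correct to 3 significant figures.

From T = 2π√(L/g), L = gT²/(4π²) = 21.5 × 5.420²/(4π²) = 16.0 m.

16.0 m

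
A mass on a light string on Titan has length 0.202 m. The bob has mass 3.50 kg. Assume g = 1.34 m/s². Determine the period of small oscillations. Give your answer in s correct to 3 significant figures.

T = 2π√(L/g) = 2π√(0.202/1.34) = 2π × 0.3883 = 2.44 s.

2.44 s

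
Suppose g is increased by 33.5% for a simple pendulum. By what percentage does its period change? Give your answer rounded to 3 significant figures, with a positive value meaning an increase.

-13.5%

T ∝ 1/√g, so T'/T = 1/√(1.335) = 0.8655.
Percentage change in T = (0.8655 − 1) × 100% = -13.5%.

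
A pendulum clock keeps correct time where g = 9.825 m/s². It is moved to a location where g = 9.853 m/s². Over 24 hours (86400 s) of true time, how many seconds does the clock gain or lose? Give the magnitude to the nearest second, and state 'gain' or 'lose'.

The clock's period scales as T ∝ 1/√g, so T'/T = √(9.825/9.853) = 0.998578.
In 86400 s of true time the clock registers 86400/0.998578 = 86523.0 s, so it gains 123 s.

gain 123 s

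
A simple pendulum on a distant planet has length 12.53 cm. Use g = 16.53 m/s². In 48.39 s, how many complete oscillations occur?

88

T = 2π√(L/g) = 2π√(0.1253/16.53) = 0.54704 s.
Number of complete oscillations = ⌊48.39/0.54704⌋ = ⌊88.458⌋ = 88.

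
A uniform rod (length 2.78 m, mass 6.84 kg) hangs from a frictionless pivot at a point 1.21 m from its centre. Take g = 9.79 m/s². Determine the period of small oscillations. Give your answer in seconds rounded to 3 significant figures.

2.65 s

For a physical pendulum T = 2π√(I/(mgd)), with d = 1.210 m from pivot to centre of mass.
I_cm = mL²/12 = 6.84 × 2.78²/12 = 4.405 kg·m²; I = I_cm + md² = 4.405 + 6.84 × 1.210² = 14.42 kg·m².
T = 2π√(14.42/(6.84 × 9.79 × 1.210)) = 2.65 s.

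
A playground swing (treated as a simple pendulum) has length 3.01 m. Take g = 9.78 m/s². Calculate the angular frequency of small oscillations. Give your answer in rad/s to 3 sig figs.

1.80 rad/s

ω = √(g/L) = √(9.78/3.01) = 1.80 rad/s.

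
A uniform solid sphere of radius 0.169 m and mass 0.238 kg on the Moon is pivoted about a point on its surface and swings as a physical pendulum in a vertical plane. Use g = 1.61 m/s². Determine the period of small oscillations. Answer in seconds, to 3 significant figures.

I_cm = (2/5)mr² = 0.002719 kg·m². The pivot is at distance d = 0.169 m from the centre of mass.
By the parallel-axis theorem, I = I_cm + md² = 0.002719 + 0.006798 = 0.009517 kg·m².
T = 2π√(I/(mgd)) = 2π√(0.009517/(0.238 × 1.61 × 0.169)) = 2.41 s.

2.41 s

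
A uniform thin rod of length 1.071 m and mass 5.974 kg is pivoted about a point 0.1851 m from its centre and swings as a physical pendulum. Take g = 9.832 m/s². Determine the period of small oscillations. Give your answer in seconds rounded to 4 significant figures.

For a physical pendulum T = 2π√(I/(mgd)), with d = 0.18510 m from pivot to centre of mass.
I_cm = mL²/12 = 5.974 × 1.071²/12 = 0.57104 kg·m²; I = I_cm + md² = 0.57104 + 5.974 × 0.18510² = 0.77572 kg·m².
T = 2π√(0.77572/(5.974 × 9.832 × 0.18510)) = 1.678 s.

1.678 s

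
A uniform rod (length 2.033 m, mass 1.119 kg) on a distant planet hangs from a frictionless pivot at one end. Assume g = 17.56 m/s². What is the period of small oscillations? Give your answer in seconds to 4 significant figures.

For a physical pendulum T = 2π√(I/(mgd)), with d = 1.0165 m from pivot to centre of mass.
I_cm = mL²/12 = 1.119 × 2.033²/12 = 0.38541 kg·m²; I = I_cm + md² = 0.38541 + 1.119 × 1.0165² = 1.5416 kg·m².
T = 2π√(1.5416/(1.119 × 17.56 × 1.0165)) = 1.746 s.

1.746 s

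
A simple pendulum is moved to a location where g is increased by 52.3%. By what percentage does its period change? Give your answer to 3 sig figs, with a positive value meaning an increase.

T ∝ 1/√g, so T'/T = 1/√(1.523) = 0.8103.
Percentage change in T = (0.8103 − 1) × 100% = -19.0%.

-19.0%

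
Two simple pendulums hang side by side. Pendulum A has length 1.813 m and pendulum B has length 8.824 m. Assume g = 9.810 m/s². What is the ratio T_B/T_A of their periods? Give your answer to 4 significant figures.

2.206

T ∝ √L, so T_B/T_A = √(L_B/L_A) = √(8.824/1.813) = 2.206.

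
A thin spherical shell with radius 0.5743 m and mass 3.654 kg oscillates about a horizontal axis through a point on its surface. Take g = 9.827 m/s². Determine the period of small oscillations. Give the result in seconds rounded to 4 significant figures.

1.961 s

I_cm = (2/3)mr² = 0.80344 kg·m². The pivot is at distance d = 0.5743 m from the centre of mass.
By the parallel-axis theorem, I = I_cm + md² = 0.80344 + 1.2052 = 2.0086 kg·m².
T = 2π√(I/(mgd)) = 2π√(2.0086/(3.654 × 9.827 × 0.5743)) = 1.961 s.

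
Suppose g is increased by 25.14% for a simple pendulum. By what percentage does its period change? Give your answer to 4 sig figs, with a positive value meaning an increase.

-10.61%

T ∝ 1/√g, so T'/T = 1/√(1.2514) = 0.89393.
Percentage change in T = (0.89393 − 1) × 100% = -10.61%.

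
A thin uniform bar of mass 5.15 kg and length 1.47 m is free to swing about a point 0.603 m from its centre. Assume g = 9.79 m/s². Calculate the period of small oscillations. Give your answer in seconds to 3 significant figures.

1.91 s

For a physical pendulum T = 2π√(I/(mgd)), with d = 0.6030 m from pivot to centre of mass.
I_cm = mL²/12 = 5.15 × 1.47²/12 = 0.9274 kg·m²; I = I_cm + md² = 0.9274 + 5.15 × 0.6030² = 2.800 kg·m².
T = 2π√(2.800/(5.15 × 9.79 × 0.6030)) = 1.91 s.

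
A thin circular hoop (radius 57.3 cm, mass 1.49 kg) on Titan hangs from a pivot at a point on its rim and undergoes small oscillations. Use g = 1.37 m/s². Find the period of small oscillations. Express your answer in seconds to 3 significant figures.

5.75 s

I_cm = mr² = 0.4892 kg·m². The pivot is at distance d = 0.573 m from the centre of mass.
By the parallel-axis theorem, I = I_cm + md² = 0.4892 + 0.4892 = 0.9784 kg·m².
T = 2π√(I/(mgd)) = 2π√(0.9784/(1.49 × 1.37 × 0.573)) = 5.75 s.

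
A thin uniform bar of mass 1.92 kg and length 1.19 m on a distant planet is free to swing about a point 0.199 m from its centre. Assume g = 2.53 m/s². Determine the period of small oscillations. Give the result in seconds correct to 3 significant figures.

3.52 s

For a physical pendulum T = 2π√(I/(mgd)), with d = 0.1990 m from pivot to centre of mass.
I_cm = mL²/12 = 1.92 × 1.19²/12 = 0.2266 kg·m²; I = I_cm + md² = 0.2266 + 1.92 × 0.1990² = 0.3026 kg·m².
T = 2π√(0.3026/(1.92 × 2.53 × 0.1990)) = 3.52 s.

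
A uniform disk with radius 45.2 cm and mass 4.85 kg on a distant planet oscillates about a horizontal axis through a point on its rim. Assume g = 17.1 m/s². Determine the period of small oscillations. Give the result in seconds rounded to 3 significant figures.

I_cm = ½mr² = 0.4954 kg·m². The pivot is at distance d = 0.452 m from the centre of mass.
By the parallel-axis theorem, I = I_cm + md² = 0.4954 + 0.9909 = 1.486 kg·m².
T = 2π√(I/(mgd)) = 2π√(1.486/(4.85 × 17.1 × 0.452)) = 1.25 s.

1.25 s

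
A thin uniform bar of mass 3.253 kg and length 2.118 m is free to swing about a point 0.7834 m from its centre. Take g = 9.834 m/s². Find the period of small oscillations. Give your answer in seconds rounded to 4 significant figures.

2.250 s

For a physical pendulum T = 2π√(I/(mgd)), with d = 0.78340 m from pivot to centre of mass.
I_cm = mL²/12 = 3.253 × 2.118²/12 = 1.2161 kg·m²; I = I_cm + md² = 1.2161 + 3.253 × 0.78340² = 3.2125 kg·m².
T = 2π√(3.2125/(3.253 × 9.834 × 0.78340)) = 2.250 s.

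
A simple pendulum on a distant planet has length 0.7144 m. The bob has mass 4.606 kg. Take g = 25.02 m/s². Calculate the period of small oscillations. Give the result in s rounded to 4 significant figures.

1.062 s

T = 2π√(L/g) = 2π√(0.7144/25.02) = 2π × 0.16898 = 1.062 s.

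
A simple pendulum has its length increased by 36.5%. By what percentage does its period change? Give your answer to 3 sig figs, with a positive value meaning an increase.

T ∝ √L, so T'/T = √(1.365) = 1.168.
Percentage change in T = (1.168 − 1) × 100% = 16.8%.

16.8%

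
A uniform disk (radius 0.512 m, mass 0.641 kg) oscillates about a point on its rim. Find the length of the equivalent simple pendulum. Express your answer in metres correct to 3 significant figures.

The equivalent simple-pendulum length is L_eq = I/(md), where I is about the pivot and d = 0.5120 m.
I_cm = ½mR² = 0.08402 kg·m², so I = I_cm + md² = 0.08402 + 0.1680 = 0.2521 kg·m².
L_eq = 0.2521/(0.641 × 0.5120) = 0.768 m.

0.768 m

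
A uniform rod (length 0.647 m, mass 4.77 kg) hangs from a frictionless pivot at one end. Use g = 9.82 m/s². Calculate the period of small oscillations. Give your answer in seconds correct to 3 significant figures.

1.32 s

For a physical pendulum T = 2π√(I/(mgd)), with d = 0.3235 m from pivot to centre of mass.
I_cm = mL²/12 = 4.77 × 0.647²/12 = 0.1664 kg·m²; I = I_cm + md² = 0.1664 + 4.77 × 0.3235² = 0.6656 kg·m².
T = 2π√(0.6656/(4.77 × 9.82 × 0.3235)) = 1.32 s.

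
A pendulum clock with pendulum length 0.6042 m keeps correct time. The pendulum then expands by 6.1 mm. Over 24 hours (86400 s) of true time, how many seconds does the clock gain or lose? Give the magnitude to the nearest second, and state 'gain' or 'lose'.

T ∝ √L, so T'/T = √(0.61030/0.6042) = 1.00504.
In 86400 s of true time the clock registers 86400/1.00504 = 85967.1 s, so it loses 433 s.

lose 433 s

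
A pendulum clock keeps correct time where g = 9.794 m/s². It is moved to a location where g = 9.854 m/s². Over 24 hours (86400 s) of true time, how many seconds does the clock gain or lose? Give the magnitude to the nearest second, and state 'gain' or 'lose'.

gain 264 s

The clock's period scales as T ∝ 1/√g, so T'/T = √(9.794/9.854) = 0.996951.
In 86400 s of true time the clock registers 86400/0.996951 = 86664.2 s, so it gains 264 s.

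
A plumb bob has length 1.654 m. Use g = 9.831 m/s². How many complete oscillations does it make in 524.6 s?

203

T = 2π√(L/g) = 2π√(1.654/9.831) = 2.5772 s.
Number of complete oscillations = ⌊524.6/2.5772⌋ = ⌊203.55⌋ = 203.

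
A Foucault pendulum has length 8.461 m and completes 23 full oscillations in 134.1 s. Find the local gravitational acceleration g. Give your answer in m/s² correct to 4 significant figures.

9.826 m/s²

T = 134.1/23 = 5.8304 s.
From T = 2π√(L/g), g = 4π²L/T² = 4π² × 8.461/5.8304² = 9.826 m/s².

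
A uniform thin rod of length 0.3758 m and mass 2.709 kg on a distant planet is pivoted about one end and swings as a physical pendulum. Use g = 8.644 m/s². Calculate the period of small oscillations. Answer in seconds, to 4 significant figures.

For a physical pendulum T = 2π√(I/(mgd)), with d = 0.18790 m from pivot to centre of mass.
I_cm = mL²/12 = 2.709 × 0.3758²/12 = 0.031882 kg·m²; I = I_cm + md² = 0.031882 + 2.709 × 0.18790² = 0.12753 kg·m².
T = 2π√(0.12753/(2.709 × 8.644 × 0.18790)) = 1.070 s.

1.070 s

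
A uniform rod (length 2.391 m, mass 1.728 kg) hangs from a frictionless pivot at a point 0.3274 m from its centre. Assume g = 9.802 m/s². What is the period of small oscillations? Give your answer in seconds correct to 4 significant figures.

For a physical pendulum T = 2π√(I/(mgd)), with d = 0.32740 m from pivot to centre of mass.
I_cm = mL²/12 = 1.728 × 2.391²/12 = 0.82323 kg·m²; I = I_cm + md² = 0.82323 + 1.728 × 0.32740² = 1.0085 kg·m².
T = 2π√(1.0085/(1.728 × 9.802 × 0.32740)) = 2.679 s.

2.679 s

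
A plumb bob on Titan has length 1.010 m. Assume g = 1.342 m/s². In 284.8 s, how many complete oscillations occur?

52

T = 2π√(L/g) = 2π√(1.010/1.342) = 5.4509 s.
Number of complete oscillations = ⌊284.8/5.4509⌋ = ⌊52.249⌋ = 52.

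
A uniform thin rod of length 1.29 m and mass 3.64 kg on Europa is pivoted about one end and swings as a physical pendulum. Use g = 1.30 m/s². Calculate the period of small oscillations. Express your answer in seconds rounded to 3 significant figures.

5.11 s

For a physical pendulum T = 2π√(I/(mgd)), with d = 0.6450 m from pivot to centre of mass.
I_cm = mL²/12 = 3.64 × 1.29²/12 = 0.5048 kg·m²; I = I_cm + md² = 0.5048 + 3.64 × 0.6450² = 2.019 kg·m².
T = 2π√(2.019/(3.64 × 1.30 × 0.6450)) = 5.11 s.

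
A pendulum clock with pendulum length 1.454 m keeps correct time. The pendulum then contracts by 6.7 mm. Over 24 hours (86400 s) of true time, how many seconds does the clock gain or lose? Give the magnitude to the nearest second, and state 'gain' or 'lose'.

T ∝ √L, so T'/T = √(1.44730/1.454) = 0.997693.
In 86400 s of true time the clock registers 86400/0.997693 = 86599.8 s, so it gains 200 s.

gain 200 s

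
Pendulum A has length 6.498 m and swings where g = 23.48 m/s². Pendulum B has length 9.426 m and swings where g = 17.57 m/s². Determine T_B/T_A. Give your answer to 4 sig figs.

1.392

T = 2π√(L/g), so T_B/T_A = √((L_B/g_B)/(L_A/g_A)) = √((9.426/17.57)/(6.498/23.48)) = 1.392.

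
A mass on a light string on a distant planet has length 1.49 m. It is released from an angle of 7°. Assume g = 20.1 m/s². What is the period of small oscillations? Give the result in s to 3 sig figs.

1.71 s

T = 2π√(L/g) = 2π√(1.49/20.1) = 2π × 0.2723 = 1.71 s.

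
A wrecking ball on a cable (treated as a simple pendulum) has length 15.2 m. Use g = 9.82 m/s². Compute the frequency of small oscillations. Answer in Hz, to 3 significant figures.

T = 2π√(L/g) = 2π√(15.2/9.82) = 7.817 s, so f = 1/T = 0.128 Hz.

0.128 Hz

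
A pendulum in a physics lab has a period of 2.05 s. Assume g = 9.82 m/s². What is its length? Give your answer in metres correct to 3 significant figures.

1.05 m

From T = 2π√(L/g), L = gT²/(4π²) = 9.82 × 2.050²/(4π²) = 1.05 m.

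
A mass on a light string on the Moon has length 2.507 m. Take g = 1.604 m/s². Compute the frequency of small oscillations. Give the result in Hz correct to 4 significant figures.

0.1273 Hz

T = 2π√(L/g) = 2π√(2.507/1.604) = 7.8552 s, so f = 1/T = 0.1273 Hz.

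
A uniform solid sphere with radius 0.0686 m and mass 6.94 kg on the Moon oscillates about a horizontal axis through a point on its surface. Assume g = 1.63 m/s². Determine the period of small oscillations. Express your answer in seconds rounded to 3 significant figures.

1.53 s

I_cm = (2/5)mr² = 0.01306 kg·m². The pivot is at distance d = 0.0686 m from the centre of mass.
By the parallel-axis theorem, I = I_cm + md² = 0.01306 + 0.03266 = 0.04572 kg·m².
T = 2π√(I/(mgd)) = 2π√(0.04572/(6.94 × 1.63 × 0.0686)) = 1.53 s.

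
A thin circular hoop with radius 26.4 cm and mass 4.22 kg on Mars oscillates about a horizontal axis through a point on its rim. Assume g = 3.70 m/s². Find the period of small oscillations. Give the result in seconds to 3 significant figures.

2.37 s

I_cm = mr² = 0.2941 kg·m². The pivot is at distance d = 0.264 m from the centre of mass.
By the parallel-axis theorem, I = I_cm + md² = 0.2941 + 0.2941 = 0.5882 kg·m².
T = 2π√(I/(mgd)) = 2π√(0.5882/(4.22 × 3.70 × 0.264)) = 2.37 s.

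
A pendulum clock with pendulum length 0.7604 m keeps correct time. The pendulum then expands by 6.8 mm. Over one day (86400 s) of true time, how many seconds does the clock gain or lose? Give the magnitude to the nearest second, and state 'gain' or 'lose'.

T ∝ √L, so T'/T = √(0.76720/0.7604) = 1.00446.
In 86400 s of true time the clock registers 86400/1.00446 = 86016.2 s, so it loses 384 s.

lose 384 s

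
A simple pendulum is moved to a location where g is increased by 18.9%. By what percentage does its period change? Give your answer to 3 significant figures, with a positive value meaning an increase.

T ∝ 1/√g, so T'/T = 1/√(1.189) = 0.9171.
Percentage change in T = (0.9171 − 1) × 100% = -8.29%.

-8.29%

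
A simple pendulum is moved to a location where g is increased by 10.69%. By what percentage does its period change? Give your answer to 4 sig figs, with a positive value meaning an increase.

T ∝ 1/√g, so T'/T = 1/√(1.1069) = 0.95049.
Percentage change in T = (0.95049 − 1) × 100% = -4.951%.

-4.951%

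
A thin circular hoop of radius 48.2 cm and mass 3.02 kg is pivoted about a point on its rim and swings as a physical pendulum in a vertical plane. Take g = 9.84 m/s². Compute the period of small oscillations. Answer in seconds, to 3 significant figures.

I_cm = mr² = 0.7016 kg·m². The pivot is at distance d = 0.482 m from the centre of mass.
By the parallel-axis theorem, I = I_cm + md² = 0.7016 + 0.7016 = 1.403 kg·m².
T = 2π√(I/(mgd)) = 2π√(1.403/(3.02 × 9.84 × 0.482)) = 1.97 s.

1.97 s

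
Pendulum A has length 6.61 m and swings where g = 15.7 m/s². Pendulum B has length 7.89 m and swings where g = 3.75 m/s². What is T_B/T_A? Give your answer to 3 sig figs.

T = 2π√(L/g), so T_B/T_A = √((L_B/g_B)/(L_A/g_A)) = √((7.89/3.75)/(6.61/15.7)) = 2.24.

2.24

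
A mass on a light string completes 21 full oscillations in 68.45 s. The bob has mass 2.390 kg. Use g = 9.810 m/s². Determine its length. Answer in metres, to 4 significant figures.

T = 68.45/21 = 3.2595 s.
From T = 2π√(L/g), L = gT²/(4π²) = 9.810 × 3.2595²/(4π²) = 2.640 m.

2.640 m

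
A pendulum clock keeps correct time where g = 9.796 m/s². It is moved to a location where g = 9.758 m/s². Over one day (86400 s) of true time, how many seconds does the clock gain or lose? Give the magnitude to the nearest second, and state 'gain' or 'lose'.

The clock's period scales as T ∝ 1/√g, so T'/T = √(9.796/9.758) = 1.00195.
In 86400 s of true time the clock registers 86400/1.00195 = 86232.3 s, so it loses 168 s.

lose 168 s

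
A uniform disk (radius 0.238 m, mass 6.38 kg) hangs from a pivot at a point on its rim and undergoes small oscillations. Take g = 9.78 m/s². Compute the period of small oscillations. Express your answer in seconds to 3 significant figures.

1.20 s

I_cm = ½mr² = 0.1807 kg·m². The pivot is at distance d = 0.238 m from the centre of mass.
By the parallel-axis theorem, I = I_cm + md² = 0.1807 + 0.3614 = 0.5421 kg·m².
T = 2π√(I/(mgd)) = 2π√(0.5421/(6.38 × 9.78 × 0.238)) = 1.20 s.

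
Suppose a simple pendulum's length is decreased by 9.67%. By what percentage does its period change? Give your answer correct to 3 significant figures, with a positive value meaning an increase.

-4.96%

T ∝ √L, so T'/T = √(0.9033) = 0.9504.
Percentage change in T = (0.9504 − 1) × 100% = -4.96%.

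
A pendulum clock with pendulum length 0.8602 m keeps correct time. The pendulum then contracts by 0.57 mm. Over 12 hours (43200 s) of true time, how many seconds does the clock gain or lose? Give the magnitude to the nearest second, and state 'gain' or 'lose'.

gain 14 s

T ∝ √L, so T'/T = √(0.85963/0.8602) = 0.999669.
In 43200 s of true time the clock registers 43200/0.999669 = 43214.3 s, so it gains 14 s.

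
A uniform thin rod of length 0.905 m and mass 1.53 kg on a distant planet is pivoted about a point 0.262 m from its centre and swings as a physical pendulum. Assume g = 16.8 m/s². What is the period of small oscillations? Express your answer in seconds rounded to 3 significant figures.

1.11 s

For a physical pendulum T = 2π√(I/(mgd)), with d = 0.2620 m from pivot to centre of mass.
I_cm = mL²/12 = 1.53 × 0.905²/12 = 0.1044 kg·m²; I = I_cm + md² = 0.1044 + 1.53 × 0.2620² = 0.2095 kg·m².
T = 2π√(0.2095/(1.53 × 16.8 × 0.2620)) = 1.11 s.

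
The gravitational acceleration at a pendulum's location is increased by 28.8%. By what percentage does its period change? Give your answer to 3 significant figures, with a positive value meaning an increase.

T ∝ 1/√g, so T'/T = 1/√(1.288) = 0.8811.
Percentage change in T = (0.8811 − 1) × 100% = -11.9%.

-11.9%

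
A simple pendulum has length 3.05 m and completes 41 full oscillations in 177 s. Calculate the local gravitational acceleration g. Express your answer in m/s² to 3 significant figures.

6.46 m/s²

T = 177/41 = 4.317 s.
From T = 2π√(L/g), g = 4π²L/T² = 4π² × 3.05/4.317² = 6.46 m/s².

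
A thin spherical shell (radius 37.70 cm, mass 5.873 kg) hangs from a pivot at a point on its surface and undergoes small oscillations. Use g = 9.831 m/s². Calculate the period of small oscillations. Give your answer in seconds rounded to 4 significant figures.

I_cm = (2/3)mr² = 0.55648 kg·m². The pivot is at distance d = 0.3770 m from the centre of mass.
By the parallel-axis theorem, I = I_cm + md² = 0.55648 + 0.83472 = 1.3912 kg·m².
T = 2π√(I/(mgd)) = 2π√(1.3912/(5.873 × 9.831 × 0.3770)) = 1.588 s.

1.588 s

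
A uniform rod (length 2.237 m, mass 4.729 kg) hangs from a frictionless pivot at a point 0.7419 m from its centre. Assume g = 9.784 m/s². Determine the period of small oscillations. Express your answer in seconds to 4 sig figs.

2.294 s

For a physical pendulum T = 2π√(I/(mgd)), with d = 0.74190 m from pivot to centre of mass.
I_cm = mL²/12 = 4.729 × 2.237²/12 = 1.9721 kg·m²; I = I_cm + md² = 1.9721 + 4.729 × 0.74190² = 4.5750 kg·m².
T = 2π√(4.5750/(4.729 × 9.784 × 0.74190)) = 2.294 s.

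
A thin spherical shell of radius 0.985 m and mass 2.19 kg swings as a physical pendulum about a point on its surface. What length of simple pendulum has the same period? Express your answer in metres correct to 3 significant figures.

The equivalent simple-pendulum length is L_eq = I/(md), where I is about the pivot and d = 0.9850 m.
I_cm = (2/3)mR² = 1.417 kg·m², so I = I_cm + md² = 1.417 + 2.125 = 3.541 kg·m².
L_eq = 3.541/(2.19 × 0.9850) = 1.64 m.

1.64 m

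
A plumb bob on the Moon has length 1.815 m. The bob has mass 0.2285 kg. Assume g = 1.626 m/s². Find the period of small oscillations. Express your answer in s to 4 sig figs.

6.638 s

T = 2π√(L/g) = 2π√(1.815/1.626) = 2π × 1.0565 = 6.638 s.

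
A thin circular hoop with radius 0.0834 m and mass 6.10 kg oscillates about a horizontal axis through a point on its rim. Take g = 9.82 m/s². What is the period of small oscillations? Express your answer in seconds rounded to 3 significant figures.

I_cm = mr² = 0.04243 kg·m². The pivot is at distance d = 0.0834 m from the centre of mass.
By the parallel-axis theorem, I = I_cm + md² = 0.04243 + 0.04243 = 0.08486 kg·m².
T = 2π√(I/(mgd)) = 2π√(0.08486/(6.10 × 9.82 × 0.0834)) = 0.819 s.

0.819 s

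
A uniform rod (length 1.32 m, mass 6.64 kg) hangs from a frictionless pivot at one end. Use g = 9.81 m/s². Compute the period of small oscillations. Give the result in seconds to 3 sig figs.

1.88 s

For a physical pendulum T = 2π√(I/(mgd)), with d = 0.6600 m from pivot to centre of mass.
I_cm = mL²/12 = 6.64 × 1.32²/12 = 0.9641 kg·m²; I = I_cm + md² = 0.9641 + 6.64 × 0.6600² = 3.857 kg·m².
T = 2π√(3.857/(6.64 × 9.81 × 0.6600)) = 1.88 s.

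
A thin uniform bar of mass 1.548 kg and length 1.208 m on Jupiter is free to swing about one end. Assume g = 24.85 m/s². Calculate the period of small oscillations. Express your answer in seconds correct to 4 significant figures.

For a physical pendulum T = 2π√(I/(mgd)), with d = 0.60400 m from pivot to centre of mass.
I_cm = mL²/12 = 1.548 × 1.208²/12 = 0.18825 kg·m²; I = I_cm + md² = 0.18825 + 1.548 × 0.60400² = 0.75298 kg·m².
T = 2π√(0.75298/(1.548 × 24.85 × 0.60400)) = 1.131 s.

1.131 s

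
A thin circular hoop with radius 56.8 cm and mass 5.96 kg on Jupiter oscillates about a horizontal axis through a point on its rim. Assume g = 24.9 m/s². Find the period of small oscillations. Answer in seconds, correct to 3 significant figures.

1.34 s

I_cm = mr² = 1.923 kg·m². The pivot is at distance d = 0.568 m from the centre of mass.
By the parallel-axis theorem, I = I_cm + md² = 1.923 + 1.923 = 3.846 kg·m².
T = 2π√(I/(mgd)) = 2π√(3.846/(5.96 × 24.9 × 0.568)) = 1.34 s.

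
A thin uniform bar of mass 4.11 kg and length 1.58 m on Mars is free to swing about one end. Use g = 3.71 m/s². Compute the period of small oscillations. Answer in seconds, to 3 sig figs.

3.35 s

For a physical pendulum T = 2π√(I/(mgd)), with d = 0.7900 m from pivot to centre of mass.
I_cm = mL²/12 = 4.11 × 1.58²/12 = 0.8550 kg·m²; I = I_cm + md² = 0.8550 + 4.11 × 0.7900² = 3.420 kg·m².
T = 2π√(3.420/(4.11 × 3.71 × 0.7900)) = 3.35 s.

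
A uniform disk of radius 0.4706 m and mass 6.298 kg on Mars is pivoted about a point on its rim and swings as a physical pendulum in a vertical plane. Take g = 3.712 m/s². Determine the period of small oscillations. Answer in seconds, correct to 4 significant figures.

I_cm = ½mr² = 0.69739 kg·m². The pivot is at distance d = 0.4706 m from the centre of mass.
By the parallel-axis theorem, I = I_cm + md² = 0.69739 + 1.3948 = 2.0922 kg·m².
T = 2π√(I/(mgd)) = 2π√(2.0922/(6.298 × 3.712 × 0.4706)) = 2.740 s.

2.740 s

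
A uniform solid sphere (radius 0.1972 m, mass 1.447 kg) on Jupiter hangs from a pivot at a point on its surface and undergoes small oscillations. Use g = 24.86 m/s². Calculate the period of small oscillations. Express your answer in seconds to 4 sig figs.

I_cm = (2/5)mr² = 0.022508 kg·m². The pivot is at distance d = 0.1972 m from the centre of mass.
By the parallel-axis theorem, I = I_cm + md² = 0.022508 + 0.056271 = 0.078779 kg·m².
T = 2π√(I/(mgd)) = 2π√(0.078779/(1.447 × 24.86 × 0.1972)) = 0.6621 s.

0.6621 s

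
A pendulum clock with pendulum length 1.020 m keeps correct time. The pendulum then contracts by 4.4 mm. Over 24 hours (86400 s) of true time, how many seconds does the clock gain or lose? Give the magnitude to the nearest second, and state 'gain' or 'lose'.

gain 187 s

T ∝ √L, so T'/T = √(1.01560/1.020) = 0.997841.
In 86400 s of true time the clock registers 86400/0.997841 = 86587.0 s, so it gains 187 s.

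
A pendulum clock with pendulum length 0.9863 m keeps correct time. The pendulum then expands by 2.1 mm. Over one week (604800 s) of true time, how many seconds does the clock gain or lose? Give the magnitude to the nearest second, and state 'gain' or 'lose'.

T ∝ √L, so T'/T = √(0.98840/0.9863) = 1.00106.
In 604800 s of true time the clock registers 604800/1.00106 = 604157.2 s, so it loses 643 s.

lose 643 s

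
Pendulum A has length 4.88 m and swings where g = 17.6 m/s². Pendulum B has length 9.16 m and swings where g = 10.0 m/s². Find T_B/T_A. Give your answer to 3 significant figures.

1.82

T = 2π√(L/g), so T_B/T_A = √((L_B/g_B)/(L_A/g_A)) = √((9.16/10.0)/(4.88/17.6)) = 1.82.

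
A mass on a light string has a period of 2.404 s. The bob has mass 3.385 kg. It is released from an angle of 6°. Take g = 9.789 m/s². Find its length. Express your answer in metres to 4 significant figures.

1.433 m

From T = 2π√(L/g), L = gT²/(4π²) = 9.789 × 2.4040²/(4π²) = 1.433 m.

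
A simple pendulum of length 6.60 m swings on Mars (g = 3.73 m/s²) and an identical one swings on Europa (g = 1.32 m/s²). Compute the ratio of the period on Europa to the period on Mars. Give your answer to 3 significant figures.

1.68

T ∝ 1/√g, so T₂/T₁ = √(g₁/g₂) = √(3.73/1.32) = 1.68.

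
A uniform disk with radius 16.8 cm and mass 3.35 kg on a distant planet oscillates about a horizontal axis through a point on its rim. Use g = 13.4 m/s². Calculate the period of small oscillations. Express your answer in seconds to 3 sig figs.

I_cm = ½mr² = 0.04728 kg·m². The pivot is at distance d = 0.168 m from the centre of mass.
By the parallel-axis theorem, I = I_cm + md² = 0.04728 + 0.09455 = 0.1418 kg·m².
T = 2π√(I/(mgd)) = 2π√(0.1418/(3.35 × 13.4 × 0.168)) = 0.862 s.

0.862 s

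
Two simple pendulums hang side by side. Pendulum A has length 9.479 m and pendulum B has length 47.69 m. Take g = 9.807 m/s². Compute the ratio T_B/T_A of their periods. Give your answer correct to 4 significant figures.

2.243

T ∝ √L, so T_B/T_A = √(L_B/L_A) = √(47.69/9.479) = 2.243.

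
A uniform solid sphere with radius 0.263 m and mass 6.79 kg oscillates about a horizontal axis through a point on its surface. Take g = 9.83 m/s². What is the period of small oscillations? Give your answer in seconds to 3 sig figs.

I_cm = (2/5)mr² = 0.1879 kg·m². The pivot is at distance d = 0.263 m from the centre of mass.
By the parallel-axis theorem, I = I_cm + md² = 0.1879 + 0.4697 = 0.6575 kg·m².
T = 2π√(I/(mgd)) = 2π√(0.6575/(6.79 × 9.83 × 0.263)) = 1.22 s.

1.22 s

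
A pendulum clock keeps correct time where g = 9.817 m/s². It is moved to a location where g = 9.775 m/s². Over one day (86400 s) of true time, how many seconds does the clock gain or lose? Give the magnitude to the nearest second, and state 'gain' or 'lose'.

The clock's period scales as T ∝ 1/√g, so T'/T = √(9.817/9.775) = 1.00215.
In 86400 s of true time the clock registers 86400/1.00215 = 86215.0 s, so it loses 185 s.

lose 185 s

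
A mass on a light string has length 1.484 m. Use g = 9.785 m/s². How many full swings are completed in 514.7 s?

T = 2π√(L/g) = 2π√(1.484/9.785) = 2.4469 s.
Number of complete oscillations = ⌊514.7/2.4469⌋ = ⌊210.35⌋ = 210.

210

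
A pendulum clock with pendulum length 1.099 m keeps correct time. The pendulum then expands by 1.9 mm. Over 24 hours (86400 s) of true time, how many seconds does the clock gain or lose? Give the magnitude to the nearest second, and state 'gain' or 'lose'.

lose 75 s

T ∝ √L, so T'/T = √(1.10090/1.099) = 1.00086.
In 86400 s of true time the clock registers 86400/1.00086 = 86325.4 s, so it loses 75 s.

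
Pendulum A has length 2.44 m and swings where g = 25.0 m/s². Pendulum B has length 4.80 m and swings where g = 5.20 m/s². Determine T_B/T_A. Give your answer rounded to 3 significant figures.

3.08

T = 2π√(L/g), so T_B/T_A = √((L_B/g_B)/(L_A/g_A)) = √((4.80/5.20)/(2.44/25.0)) = 3.08.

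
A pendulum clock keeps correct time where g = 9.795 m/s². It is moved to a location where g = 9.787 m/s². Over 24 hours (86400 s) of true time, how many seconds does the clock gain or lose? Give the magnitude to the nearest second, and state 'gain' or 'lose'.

lose 35 s

The clock's period scales as T ∝ 1/√g, so T'/T = √(9.795/9.787) = 1.00041.
In 86400 s of true time the clock registers 86400/1.00041 = 86364.7 s, so it loses 35 s.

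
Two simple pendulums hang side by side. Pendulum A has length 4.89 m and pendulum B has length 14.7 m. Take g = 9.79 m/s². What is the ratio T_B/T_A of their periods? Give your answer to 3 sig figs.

1.73

T ∝ √L, so T_B/T_A = √(L_B/L_A) = √(14.7/4.89) = 1.73.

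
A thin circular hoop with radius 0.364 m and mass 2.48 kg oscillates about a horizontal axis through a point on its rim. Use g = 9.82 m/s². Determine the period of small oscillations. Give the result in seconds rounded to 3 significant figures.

1.71 s

I_cm = mr² = 0.3286 kg·m². The pivot is at distance d = 0.364 m from the centre of mass.
By the parallel-axis theorem, I = I_cm + md² = 0.3286 + 0.3286 = 0.6572 kg·m².
T = 2π√(I/(mgd)) = 2π√(0.6572/(2.48 × 9.82 × 0.364)) = 1.71 s.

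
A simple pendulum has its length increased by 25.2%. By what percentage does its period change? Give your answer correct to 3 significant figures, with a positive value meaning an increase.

T ∝ √L, so T'/T = √(1.252) = 1.119.
Percentage change in T = (1.119 − 1) × 100% = 11.9%.

11.9%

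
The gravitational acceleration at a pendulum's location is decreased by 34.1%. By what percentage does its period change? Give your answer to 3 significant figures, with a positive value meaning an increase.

23.2%

T ∝ 1/√g, so T'/T = 1/√(0.6590) = 1.232.
Percentage change in T = (1.232 − 1) × 100% = 23.2%.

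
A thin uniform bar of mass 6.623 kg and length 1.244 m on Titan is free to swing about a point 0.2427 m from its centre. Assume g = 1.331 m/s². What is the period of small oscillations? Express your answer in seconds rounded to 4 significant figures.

For a physical pendulum T = 2π√(I/(mgd)), with d = 0.24270 m from pivot to centre of mass.
I_cm = mL²/12 = 6.623 × 1.244²/12 = 0.85411 kg·m²; I = I_cm + md² = 0.85411 + 6.623 × 0.24270² = 1.2442 kg·m².
T = 2π√(1.2442/(6.623 × 1.331 × 0.24270)) = 4.792 s.

4.792 s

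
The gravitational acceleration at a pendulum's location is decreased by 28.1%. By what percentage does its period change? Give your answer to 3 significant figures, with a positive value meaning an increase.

T ∝ 1/√g, so T'/T = 1/√(0.7190) = 1.179.
Percentage change in T = (1.179 − 1) × 100% = 17.9%.

17.9%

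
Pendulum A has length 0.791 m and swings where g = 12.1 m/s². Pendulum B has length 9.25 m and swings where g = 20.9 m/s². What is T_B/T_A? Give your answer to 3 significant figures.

T = 2π√(L/g), so T_B/T_A = √((L_B/g_B)/(L_A/g_A)) = √((9.25/20.9)/(0.791/12.1)) = 2.60.

2.60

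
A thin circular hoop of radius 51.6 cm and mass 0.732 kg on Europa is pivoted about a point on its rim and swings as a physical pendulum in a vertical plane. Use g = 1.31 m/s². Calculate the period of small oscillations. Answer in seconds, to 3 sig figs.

I_cm = mr² = 0.1949 kg·m². The pivot is at distance d = 0.516 m from the centre of mass.
By the parallel-axis theorem, I = I_cm + md² = 0.1949 + 0.1949 = 0.3898 kg·m².
T = 2π√(I/(mgd)) = 2π√(0.3898/(0.732 × 1.31 × 0.516)) = 5.58 s.

5.58 s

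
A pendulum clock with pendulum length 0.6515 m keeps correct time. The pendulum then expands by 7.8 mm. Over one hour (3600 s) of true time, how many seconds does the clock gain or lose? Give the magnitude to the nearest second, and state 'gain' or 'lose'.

T ∝ √L, so T'/T = √(0.65930/0.6515) = 1.00597.
In 3600 s of true time the clock registers 3600/1.00597 = 3578.6 s, so it loses 21 s.

lose 21 s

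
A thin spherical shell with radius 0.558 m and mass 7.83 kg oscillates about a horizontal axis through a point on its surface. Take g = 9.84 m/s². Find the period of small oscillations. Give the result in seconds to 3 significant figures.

1.93 s

I_cm = (2/3)mr² = 1.625 kg·m². The pivot is at distance d = 0.558 m from the centre of mass.
By the parallel-axis theorem, I = I_cm + md² = 1.625 + 2.438 = 4.063 kg·m².
T = 2π√(I/(mgd)) = 2π√(4.063/(7.83 × 9.84 × 0.558)) = 1.93 s.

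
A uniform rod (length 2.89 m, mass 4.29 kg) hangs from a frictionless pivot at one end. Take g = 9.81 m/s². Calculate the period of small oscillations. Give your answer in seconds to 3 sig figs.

For a physical pendulum T = 2π√(I/(mgd)), with d = 1.445 m from pivot to centre of mass.
I_cm = mL²/12 = 4.29 × 2.89²/12 = 2.986 kg·m²; I = I_cm + md² = 2.986 + 4.29 × 1.445² = 11.94 kg·m².
T = 2π√(11.94/(4.29 × 9.81 × 1.445)) = 2.78 s.

2.78 s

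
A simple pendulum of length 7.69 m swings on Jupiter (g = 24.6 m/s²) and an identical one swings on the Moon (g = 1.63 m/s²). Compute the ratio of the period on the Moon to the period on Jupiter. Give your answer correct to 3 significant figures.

T ∝ 1/√g, so T₂/T₁ = √(g₁/g₂) = √(24.6/1.63) = 3.88.

3.88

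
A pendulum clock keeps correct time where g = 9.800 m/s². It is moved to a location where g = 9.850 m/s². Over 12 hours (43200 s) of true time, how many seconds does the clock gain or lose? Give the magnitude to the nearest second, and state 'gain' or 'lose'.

gain 110 s

The clock's period scales as T ∝ 1/√g, so T'/T = √(9.800/9.850) = 0.997459.
In 43200 s of true time the clock registers 43200/0.997459 = 43310.1 s, so it gains 110 s.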